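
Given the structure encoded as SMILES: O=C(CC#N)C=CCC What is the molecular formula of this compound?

Walk through each heavy atom and fill implicit hydrogens from standard valence (C 4, N 3, O 2, S 2, halogen 1):
  atom 1: O, bond orders sum to 2 (valence 2) → 0 H
  atom 2: C, bond orders sum to 4 (valence 4) → 0 H
  atom 3: C, bond orders sum to 2 (valence 4) → 2 H
  atom 4: C, bond orders sum to 4 (valence 4) → 0 H
  atom 5: N, bond orders sum to 3 (valence 3) → 0 H
  atom 6: C, bond orders sum to 3 (valence 4) → 1 H
  atom 7: C, bond orders sum to 3 (valence 4) → 1 H
  atom 8: C, bond orders sum to 2 (valence 4) → 2 H
  atom 9: C, bond orders sum to 1 (valence 4) → 3 H
Totals → C:7, H:9, N:1, O:1.
In Hill order: C7H9NO.

C7H9NO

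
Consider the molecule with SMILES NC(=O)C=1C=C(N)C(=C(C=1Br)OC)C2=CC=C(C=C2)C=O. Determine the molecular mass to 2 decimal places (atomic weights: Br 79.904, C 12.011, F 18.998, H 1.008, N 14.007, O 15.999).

First, the molecular formula is C15H13BrN2O3 (counting implicit H from valence).
  Br: 1 × 79.904 = 79.904
  C: 15 × 12.011 = 180.165
  H: 13 × 1.008 = 13.104
  N: 2 × 14.007 = 28.014
  O: 3 × 15.999 = 47.997
Sum: 1×79.904 + 15×12.011 + 13×1.008 + 2×14.007 + 3×15.999 = 349.184 → 349.18 g/mol.

349.18 g/mol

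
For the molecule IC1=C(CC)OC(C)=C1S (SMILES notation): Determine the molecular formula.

C7H9IOS

Walk through each heavy atom and fill implicit hydrogens from standard valence (C 4, N 3, O 2, S 2, halogen 1):
  atom 1: I (halogen, monovalent) → 0 H
  atom 2: C, bond orders sum to 4 (valence 4) → 0 H
  atom 3: C, bond orders sum to 4 (valence 4) → 0 H
  atom 4: C, bond orders sum to 2 (valence 4) → 2 H
  atom 5: C, bond orders sum to 1 (valence 4) → 3 H
  atom 6: O, bond orders sum to 2 (valence 2) → 0 H
  atom 7: C, bond orders sum to 4 (valence 4) → 0 H
  atom 8: C, bond orders sum to 1 (valence 4) → 3 H
  atom 9: C, bond orders sum to 4 (valence 4) → 0 H
  atom 10: S, bond orders sum to 1 (valence 2) → 1 H
Totals → C:7, H:9, I:1, O:1, S:1.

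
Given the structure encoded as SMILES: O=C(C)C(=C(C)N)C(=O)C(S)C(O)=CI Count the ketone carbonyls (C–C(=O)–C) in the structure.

2

The ketone motif appears at heavy-atom positions 2, 8 in the SMILES.
Other groups present: 2 alkene, 1 hydroxyl, 1 primary amine, 1 thiol.
Ketone count: 2.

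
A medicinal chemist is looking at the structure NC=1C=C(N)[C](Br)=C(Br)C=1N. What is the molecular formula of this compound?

Walk through each heavy atom and fill implicit hydrogens from standard valence (C 4, N 3, O 2, S 2, halogen 1):
  atom 1: N, bond orders sum to 1 (valence 3) → 2 H
  atom 2: C, bond orders sum to 4 (valence 4) → 0 H
  atom 3: C, bond orders sum to 3 (valence 4) → 1 H
  atom 4: C, bond orders sum to 4 (valence 4) → 0 H
  atom 5: N, bond orders sum to 1 (valence 3) → 2 H
  atom 6: C with explicit H count 0
  atom 7: Br (halogen, monovalent) → 0 H
  atom 8: C, bond orders sum to 4 (valence 4) → 0 H
  atom 9: Br (halogen, monovalent) → 0 H
  atom 10: C, bond orders sum to 4 (valence 4) → 0 H
  atom 11: N, bond orders sum to 1 (valence 3) → 2 H
Totals → C:6, H:7, Br:2, N:3.

C6H7Br2N3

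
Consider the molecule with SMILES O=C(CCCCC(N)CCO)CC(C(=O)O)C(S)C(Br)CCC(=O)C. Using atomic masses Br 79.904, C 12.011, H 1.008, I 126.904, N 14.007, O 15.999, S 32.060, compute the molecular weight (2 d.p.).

First, the molecular formula is C17H30BrNO5S (counting implicit H from valence).
  Br: 1 × 79.904 = 79.904
  C: 17 × 12.011 = 204.187
  H: 30 × 1.008 = 30.240
  N: 1 × 14.007 = 14.007
  O: 5 × 15.999 = 79.995
  S: 1 × 32.060 = 32.060
Sum: 1×79.904 + 17×12.011 + 30×1.008 + 1×14.007 + 5×15.999 + 1×32.060 = 440.393 → 440.39 g/mol.

440.39 g/mol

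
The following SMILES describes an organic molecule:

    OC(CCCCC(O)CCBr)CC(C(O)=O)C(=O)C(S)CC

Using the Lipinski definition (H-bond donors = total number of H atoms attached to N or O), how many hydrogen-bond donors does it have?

Donors: find every N or O and count the H atoms it carries.
  atom 1 (O): bond orders sum to 1 → 1 H
  atom 8 (O): bond orders sum to 1 → 1 H
  atom 15 (O): bond orders sum to 1 → 1 H
  atom 16 (O): bond orders sum to 2 → 0 H
  atom 18 (O): bond orders sum to 2 → 0 H
Lipinski HBD = 3.

3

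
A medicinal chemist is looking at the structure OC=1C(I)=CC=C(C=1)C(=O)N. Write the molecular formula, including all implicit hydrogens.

C7H6INO2

Walk through each heavy atom and fill implicit hydrogens from standard valence (C 4, N 3, O 2, S 2, halogen 1):
  atom 1: O, bond orders sum to 1 (valence 2) → 1 H
  atom 2: C, bond orders sum to 4 (valence 4) → 0 H
  atom 3: C, bond orders sum to 4 (valence 4) → 0 H
  atom 4: I (halogen, monovalent) → 0 H
  atom 5: C, bond orders sum to 3 (valence 4) → 1 H
  atom 6: C, bond orders sum to 3 (valence 4) → 1 H
  atom 7: C, bond orders sum to 4 (valence 4) → 0 H
  atom 8: C, bond orders sum to 3 (valence 4) → 1 H
  atom 9: C, bond orders sum to 4 (valence 4) → 0 H
  atom 10: O, bond orders sum to 2 (valence 2) → 0 H
  atom 11: N, bond orders sum to 1 (valence 3) → 2 H
Totals → C:7, H:6, I:1, N:1, O:2.
In Hill order: C7H6INO2.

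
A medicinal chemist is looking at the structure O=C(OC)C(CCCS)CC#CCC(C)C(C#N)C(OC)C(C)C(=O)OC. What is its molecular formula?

Walk through each heavy atom and fill implicit hydrogens from standard valence (C 4, N 3, O 2, S 2, halogen 1):
  atom 1: O, bond orders sum to 2 (valence 2) → 0 H
  atom 2: C, bond orders sum to 4 (valence 4) → 0 H
  atom 3: O, bond orders sum to 2 (valence 2) → 0 H
  atom 4: C, bond orders sum to 1 (valence 4) → 3 H
  atom 5: C, bond orders sum to 3 (valence 4) → 1 H
  atom 6: C, bond orders sum to 2 (valence 4) → 2 H
  atom 7: C, bond orders sum to 2 (valence 4) → 2 H
  atom 8: C, bond orders sum to 2 (valence 4) → 2 H
  atom 9: S, bond orders sum to 1 (valence 2) → 1 H
  atom 10: C, bond orders sum to 2 (valence 4) → 2 H
  atom 11: C, bond orders sum to 4 (valence 4) → 0 H
  atom 12: C, bond orders sum to 4 (valence 4) → 0 H
  atom 13: C, bond orders sum to 2 (valence 4) → 2 H
  atom 14: C, bond orders sum to 3 (valence 4) → 1 H
  atom 15: C, bond orders sum to 1 (valence 4) → 3 H
  atom 16: C, bond orders sum to 3 (valence 4) → 1 H
  atom 17: C, bond orders sum to 4 (valence 4) → 0 H
  atom 18: N, bond orders sum to 3 (valence 3) → 0 H
  atom 19: C, bond orders sum to 3 (valence 4) → 1 H
  atom 20: O, bond orders sum to 2 (valence 2) → 0 H
  atom 21: C, bond orders sum to 1 (valence 4) → 3 H
  atom 22: C, bond orders sum to 3 (valence 4) → 1 H
  atom 23: C, bond orders sum to 1 (valence 4) → 3 H
  atom 24: C, bond orders sum to 4 (valence 4) → 0 H
  atom 25: O, bond orders sum to 2 (valence 2) → 0 H
  atom 26: O, bond orders sum to 2 (valence 2) → 0 H
  atom 27: C, bond orders sum to 1 (valence 4) → 3 H
Totals → C:20, H:31, N:1, O:5, S:1.
In Hill order: C20H31NO5S.

C20H31NO5S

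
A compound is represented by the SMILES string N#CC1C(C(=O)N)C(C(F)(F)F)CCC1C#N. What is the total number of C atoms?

10

Count every carbon token in the SMILES (each C, including those in ring-closure positions and inside branches).
Carbon count: 10.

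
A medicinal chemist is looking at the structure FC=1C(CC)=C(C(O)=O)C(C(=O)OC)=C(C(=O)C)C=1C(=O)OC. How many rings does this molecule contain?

In SMILES, each pair of matching ring-closure digits denotes one ring-closing bond; the number of such bonds equals the number of independent rings.
Ring-closure bonds here: 1.

1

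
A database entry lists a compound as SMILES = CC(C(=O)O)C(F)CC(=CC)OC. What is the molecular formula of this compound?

Walk through each heavy atom and fill implicit hydrogens from standard valence (C 4, N 3, O 2, S 2, halogen 1):
  atom 1: C, bond orders sum to 1 (valence 4) → 3 H
  atom 2: C, bond orders sum to 3 (valence 4) → 1 H
  atom 3: C, bond orders sum to 4 (valence 4) → 0 H
  atom 4: O, bond orders sum to 2 (valence 2) → 0 H
  atom 5: O, bond orders sum to 1 (valence 2) → 1 H
  atom 6: C, bond orders sum to 3 (valence 4) → 1 H
  atom 7: F (halogen, monovalent) → 0 H
  atom 8: C, bond orders sum to 2 (valence 4) → 2 H
  atom 9: C, bond orders sum to 4 (valence 4) → 0 H
  atom 10: C, bond orders sum to 3 (valence 4) → 1 H
  atom 11: C, bond orders sum to 1 (valence 4) → 3 H
  atom 12: O, bond orders sum to 2 (valence 2) → 0 H
  atom 13: C, bond orders sum to 1 (valence 4) → 3 H
Totals → C:9, H:15, F:1, O:3.

C9H15FO3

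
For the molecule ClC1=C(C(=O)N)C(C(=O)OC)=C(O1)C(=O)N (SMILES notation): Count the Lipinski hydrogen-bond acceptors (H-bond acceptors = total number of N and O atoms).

7

N atoms: 2; O atoms: 5.
Lipinski HBA = 2 + 5 = 7.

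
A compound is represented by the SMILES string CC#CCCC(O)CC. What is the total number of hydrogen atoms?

Walk through each heavy atom and fill implicit hydrogens from standard valence (C 4, N 3, O 2, S 2, halogen 1):
  atom 1: C, bond orders sum to 1 (valence 4) → 3 H
  atom 2: C, bond orders sum to 4 (valence 4) → 0 H
  atom 3: C, bond orders sum to 4 (valence 4) → 0 H
  atom 4: C, bond orders sum to 2 (valence 4) → 2 H
  atom 5: C, bond orders sum to 2 (valence 4) → 2 H
  atom 6: C, bond orders sum to 3 (valence 4) → 1 H
  atom 7: O, bond orders sum to 1 (valence 2) → 1 H
  atom 8: C, bond orders sum to 2 (valence 4) → 2 H
  atom 9: C, bond orders sum to 1 (valence 4) → 3 H
Total hydrogens: 14.

14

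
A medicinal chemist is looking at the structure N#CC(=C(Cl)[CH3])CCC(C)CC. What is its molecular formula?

Walk through each heavy atom and fill implicit hydrogens from standard valence (C 4, N 3, O 2, S 2, halogen 1):
  atom 1: N, bond orders sum to 3 (valence 3) → 0 H
  atom 2: C, bond orders sum to 4 (valence 4) → 0 H
  atom 3: C, bond orders sum to 4 (valence 4) → 0 H
  atom 4: C, bond orders sum to 4 (valence 4) → 0 H
  atom 5: Cl (halogen, monovalent) → 0 H
  atom 6: C with explicit H count 3
  atom 7: C, bond orders sum to 2 (valence 4) → 2 H
  atom 8: C, bond orders sum to 2 (valence 4) → 2 H
  atom 9: C, bond orders sum to 3 (valence 4) → 1 H
  atom 10: C, bond orders sum to 1 (valence 4) → 3 H
  atom 11: C, bond orders sum to 2 (valence 4) → 2 H
  atom 12: C, bond orders sum to 1 (valence 4) → 3 H
Totals → C:10, H:16, Cl:1, N:1.

C10H16ClN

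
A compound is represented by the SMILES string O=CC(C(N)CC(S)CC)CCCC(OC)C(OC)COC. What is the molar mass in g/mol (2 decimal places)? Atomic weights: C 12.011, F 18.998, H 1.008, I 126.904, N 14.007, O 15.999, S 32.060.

335.50 g/mol

First, the molecular formula is C16H33NO4S (counting implicit H from valence).
  C: 16 × 12.011 = 192.176
  H: 33 × 1.008 = 33.264
  N: 1 × 14.007 = 14.007
  O: 4 × 15.999 = 63.996
  S: 1 × 32.060 = 32.060
Sum: 16×12.011 + 33×1.008 + 1×14.007 + 4×15.999 + 1×32.060 = 335.503 → 335.50 g/mol.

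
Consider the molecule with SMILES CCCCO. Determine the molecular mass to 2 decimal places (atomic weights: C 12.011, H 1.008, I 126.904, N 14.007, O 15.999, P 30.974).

First, the molecular formula is C4H10O (counting implicit H from valence).
  C: 4 × 12.011 = 48.044
  H: 10 × 1.008 = 10.080
  O: 1 × 15.999 = 15.999
Sum: 4×12.011 + 10×1.008 + 1×15.999 = 74.123 → 74.12 g/mol.

74.12 g/mol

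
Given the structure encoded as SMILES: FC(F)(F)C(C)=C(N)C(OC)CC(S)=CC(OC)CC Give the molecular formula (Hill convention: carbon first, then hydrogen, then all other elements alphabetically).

Walk through each heavy atom and fill implicit hydrogens from standard valence (C 4, N 3, O 2, S 2, halogen 1):
  atom 1: F (halogen, monovalent) → 0 H
  atom 2: C, bond orders sum to 4 (valence 4) → 0 H
  atom 3: F (halogen, monovalent) → 0 H
  atom 4: F (halogen, monovalent) → 0 H
  atom 5: C, bond orders sum to 4 (valence 4) → 0 H
  atom 6: C, bond orders sum to 1 (valence 4) → 3 H
  atom 7: C, bond orders sum to 4 (valence 4) → 0 H
  atom 8: N, bond orders sum to 1 (valence 3) → 2 H
  atom 9: C, bond orders sum to 3 (valence 4) → 1 H
  atom 10: O, bond orders sum to 2 (valence 2) → 0 H
  atom 11: C, bond orders sum to 1 (valence 4) → 3 H
  atom 12: C, bond orders sum to 2 (valence 4) → 2 H
  atom 13: C, bond orders sum to 4 (valence 4) → 0 H
  atom 14: S, bond orders sum to 1 (valence 2) → 1 H
  atom 15: C, bond orders sum to 3 (valence 4) → 1 H
  atom 16: C, bond orders sum to 3 (valence 4) → 1 H
  atom 17: O, bond orders sum to 2 (valence 2) → 0 H
  atom 18: C, bond orders sum to 1 (valence 4) → 3 H
  atom 19: C, bond orders sum to 2 (valence 4) → 2 H
  atom 20: C, bond orders sum to 1 (valence 4) → 3 H
Totals → C:13, H:22, F:3, N:1, O:2, S:1.

C13H22F3NO2S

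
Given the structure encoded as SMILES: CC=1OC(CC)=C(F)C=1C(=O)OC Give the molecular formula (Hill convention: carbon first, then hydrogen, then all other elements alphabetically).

Walk through each heavy atom and fill implicit hydrogens from standard valence (C 4, N 3, O 2, S 2, halogen 1):
  atom 1: C, bond orders sum to 1 (valence 4) → 3 H
  atom 2: C, bond orders sum to 4 (valence 4) → 0 H
  atom 3: O, bond orders sum to 2 (valence 2) → 0 H
  atom 4: C, bond orders sum to 4 (valence 4) → 0 H
  atom 5: C, bond orders sum to 2 (valence 4) → 2 H
  atom 6: C, bond orders sum to 1 (valence 4) → 3 H
  atom 7: C, bond orders sum to 4 (valence 4) → 0 H
  atom 8: F (halogen, monovalent) → 0 H
  atom 9: C, bond orders sum to 4 (valence 4) → 0 H
  atom 10: C, bond orders sum to 4 (valence 4) → 0 H
  atom 11: O, bond orders sum to 2 (valence 2) → 0 H
  atom 12: O, bond orders sum to 2 (valence 2) → 0 H
  atom 13: C, bond orders sum to 1 (valence 4) → 3 H
Totals → C:9, H:11, F:1, O:3.
In Hill order: C9H11FO3.

C9H11FO3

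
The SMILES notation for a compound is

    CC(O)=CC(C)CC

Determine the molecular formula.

Walk through each heavy atom and fill implicit hydrogens from standard valence (C 4, N 3, O 2, S 2, halogen 1):
  atom 1: C, bond orders sum to 1 (valence 4) → 3 H
  atom 2: C, bond orders sum to 4 (valence 4) → 0 H
  atom 3: O, bond orders sum to 1 (valence 2) → 1 H
  atom 4: C, bond orders sum to 3 (valence 4) → 1 H
  atom 5: C, bond orders sum to 3 (valence 4) → 1 H
  atom 6: C, bond orders sum to 1 (valence 4) → 3 H
  atom 7: C, bond orders sum to 2 (valence 4) → 2 H
  atom 8: C, bond orders sum to 1 (valence 4) → 3 H
Totals → C:7, H:14, O:1.
In Hill order: C7H14O.

C7H14O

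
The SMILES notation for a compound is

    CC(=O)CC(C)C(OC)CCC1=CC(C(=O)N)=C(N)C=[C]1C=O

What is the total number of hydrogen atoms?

Walk through each heavy atom and fill implicit hydrogens from standard valence (C 4, N 3, O 2, S 2, halogen 1):
  atom 1: C, bond orders sum to 1 (valence 4) → 3 H
  atom 2: C, bond orders sum to 4 (valence 4) → 0 H
  atom 3: O, bond orders sum to 2 (valence 2) → 0 H
  atom 4: C, bond orders sum to 2 (valence 4) → 2 H
  atom 5: C, bond orders sum to 3 (valence 4) → 1 H
  atom 6: C, bond orders sum to 1 (valence 4) → 3 H
  atom 7: C, bond orders sum to 3 (valence 4) → 1 H
  atom 8: O, bond orders sum to 2 (valence 2) → 0 H
  atom 9: C, bond orders sum to 1 (valence 4) → 3 H
  atom 10: C, bond orders sum to 2 (valence 4) → 2 H
  atom 11: C, bond orders sum to 2 (valence 4) → 2 H
  atom 12: C, bond orders sum to 4 (valence 4) → 0 H
  atom 13: C, bond orders sum to 3 (valence 4) → 1 H
  atom 14: C, bond orders sum to 4 (valence 4) → 0 H
  atom 15: C, bond orders sum to 4 (valence 4) → 0 H
  atom 16: O, bond orders sum to 2 (valence 2) → 0 H
  atom 17: N, bond orders sum to 1 (valence 3) → 2 H
  atom 18: C, bond orders sum to 4 (valence 4) → 0 H
  atom 19: N, bond orders sum to 1 (valence 3) → 2 H
  atom 20: C, bond orders sum to 3 (valence 4) → 1 H
  atom 21: C with explicit H count 0
  atom 22: C, bond orders sum to 3 (valence 4) → 1 H
  atom 23: O, bond orders sum to 2 (valence 2) → 0 H
Total hydrogens: 24.

24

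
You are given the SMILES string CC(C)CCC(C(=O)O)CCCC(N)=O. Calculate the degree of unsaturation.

Degree of unsaturation = (number of rings) + (number of π bonds).
Ring closures in the SMILES: 0.
π bonds: 2 double bonds (each 1 DoU) → 2 DoU from unsaturation.
Total DoU = 0 + 2 = 2.

2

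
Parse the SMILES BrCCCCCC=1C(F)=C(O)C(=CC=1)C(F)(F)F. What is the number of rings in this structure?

In SMILES, each pair of matching ring-closure digits denotes one ring-closing bond; the number of such bonds equals the number of independent rings.
Ring-closure bonds here: 1.

1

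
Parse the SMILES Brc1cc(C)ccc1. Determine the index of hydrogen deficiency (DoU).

Molecular formula: C7H7Br.
DoU = (2C + 2 + N − H − X) / 2, where X is the halogen count and O/S are ignored.
    = (2·7 + 2 + 0 − 7 − 1) / 2 = 8 / 2 = 4.

4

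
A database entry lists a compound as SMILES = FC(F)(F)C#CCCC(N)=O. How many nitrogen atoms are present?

1

Scan the SMILES for N atoms (remember two-letter symbols like Cl and Br are single atoms).
Nitrogen count: 1.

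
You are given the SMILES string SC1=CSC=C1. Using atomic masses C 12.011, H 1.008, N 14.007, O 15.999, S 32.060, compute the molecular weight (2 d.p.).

First, the molecular formula is C4H4S2 (counting implicit H from valence).
  C: 4 × 12.011 = 48.044
  H: 4 × 1.008 = 4.032
  S: 2 × 32.060 = 64.120
Sum: 4×12.011 + 4×1.008 + 2×32.060 = 116.196 → 116.20 g/mol.

116.20 g/mol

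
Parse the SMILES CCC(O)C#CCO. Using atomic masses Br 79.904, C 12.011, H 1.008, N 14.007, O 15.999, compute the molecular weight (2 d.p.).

First, the molecular formula is C6H10O2 (counting implicit H from valence).
  C: 6 × 12.011 = 72.066
  H: 10 × 1.008 = 10.080
  O: 2 × 15.999 = 31.998
Sum: 6×12.011 + 10×1.008 + 2×15.999 = 114.144 → 114.14 g/mol.

114.14 g/mol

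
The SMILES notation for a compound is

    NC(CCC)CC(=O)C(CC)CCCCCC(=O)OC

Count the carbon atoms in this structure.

16

Count every carbon token in the SMILES (each C, including those in ring-closure positions and inside branches).
Carbon count: 16.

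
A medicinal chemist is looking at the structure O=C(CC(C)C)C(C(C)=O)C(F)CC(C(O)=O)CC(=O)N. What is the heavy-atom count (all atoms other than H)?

21

Every atom symbol written in the SMILES (organic subset) is one heavy atom; implicit H are not written.
Heavy atoms by element → C:14, F:1, N:1, O:5.
Total: 21.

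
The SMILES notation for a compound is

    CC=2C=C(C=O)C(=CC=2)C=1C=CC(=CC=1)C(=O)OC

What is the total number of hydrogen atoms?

14

Walk through each heavy atom and fill implicit hydrogens from standard valence (C 4, N 3, O 2, S 2, halogen 1):
  atom 1: C, bond orders sum to 1 (valence 4) → 3 H
  atom 2: C, bond orders sum to 4 (valence 4) → 0 H
  atom 3: C, bond orders sum to 3 (valence 4) → 1 H
  atom 4: C, bond orders sum to 4 (valence 4) → 0 H
  atom 5: C, bond orders sum to 3 (valence 4) → 1 H
  atom 6: O, bond orders sum to 2 (valence 2) → 0 H
  atom 7: C, bond orders sum to 4 (valence 4) → 0 H
  atom 8: C, bond orders sum to 3 (valence 4) → 1 H
  atom 9: C, bond orders sum to 3 (valence 4) → 1 H
  atom 10: C, bond orders sum to 4 (valence 4) → 0 H
  atom 11: C, bond orders sum to 3 (valence 4) → 1 H
  atom 12: C, bond orders sum to 3 (valence 4) → 1 H
  atom 13: C, bond orders sum to 4 (valence 4) → 0 H
  atom 14: C, bond orders sum to 3 (valence 4) → 1 H
  atom 15: C, bond orders sum to 3 (valence 4) → 1 H
  atom 16: C, bond orders sum to 4 (valence 4) → 0 H
  atom 17: O, bond orders sum to 2 (valence 2) → 0 H
  atom 18: O, bond orders sum to 2 (valence 2) → 0 H
  atom 19: C, bond orders sum to 1 (valence 4) → 3 H
Total hydrogens: 14.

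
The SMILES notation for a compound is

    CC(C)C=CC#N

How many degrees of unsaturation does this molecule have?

3

Degree of unsaturation = (number of rings) + (number of π bonds).
Ring closures in the SMILES: 0.
π bonds: 1 double bond (each 1 DoU), 1 triple bond (each 2 DoU) → 3 DoU from unsaturation.
Total DoU = 0 + 3 = 3.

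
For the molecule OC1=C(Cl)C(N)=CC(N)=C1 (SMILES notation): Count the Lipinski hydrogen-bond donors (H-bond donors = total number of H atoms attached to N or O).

5

Donors: find every N or O and count the H atoms it carries.
  atom 1 (O): bond orders sum to 1 → 1 H
  atom 6 (N): bond orders sum to 1 → 2 H
  atom 9 (N): bond orders sum to 1 → 2 H
Lipinski HBD = 5.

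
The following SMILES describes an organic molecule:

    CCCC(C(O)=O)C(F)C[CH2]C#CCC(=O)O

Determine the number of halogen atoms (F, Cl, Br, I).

1

Halogen atoms appear at heavy-atom position 9 (1×F).
Other groups present: 1 alkyne, 2 carboxylic acid.
Halogen count: 1.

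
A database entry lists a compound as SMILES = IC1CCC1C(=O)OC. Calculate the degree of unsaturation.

Molecular formula: C6H9IO2.
DoU = (2C + 2 + N − H − X) / 2, where X is the halogen count and O/S are ignored.
    = (2·6 + 2 + 0 − 9 − 1) / 2 = 4 / 2 = 2.

2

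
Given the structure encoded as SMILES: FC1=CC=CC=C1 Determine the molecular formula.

C6H5F

Walk through each heavy atom and fill implicit hydrogens from standard valence (C 4, N 3, O 2, S 2, halogen 1):
  atom 1: F (halogen, monovalent) → 0 H
  atom 2: C, bond orders sum to 4 (valence 4) → 0 H
  atom 3: C, bond orders sum to 3 (valence 4) → 1 H
  atom 4: C, bond orders sum to 3 (valence 4) → 1 H
  atom 5: C, bond orders sum to 3 (valence 4) → 1 H
  atom 6: C, bond orders sum to 3 (valence 4) → 1 H
  atom 7: C, bond orders sum to 3 (valence 4) → 1 H
Totals → C:6, H:5, F:1.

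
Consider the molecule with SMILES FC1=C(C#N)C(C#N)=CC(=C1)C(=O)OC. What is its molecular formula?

Walk through each heavy atom and fill implicit hydrogens from standard valence (C 4, N 3, O 2, S 2, halogen 1):
  atom 1: F (halogen, monovalent) → 0 H
  atom 2: C, bond orders sum to 4 (valence 4) → 0 H
  atom 3: C, bond orders sum to 4 (valence 4) → 0 H
  atom 4: C, bond orders sum to 4 (valence 4) → 0 H
  atom 5: N, bond orders sum to 3 (valence 3) → 0 H
  atom 6: C, bond orders sum to 4 (valence 4) → 0 H
  atom 7: C, bond orders sum to 4 (valence 4) → 0 H
  atom 8: N, bond orders sum to 3 (valence 3) → 0 H
  atom 9: C, bond orders sum to 3 (valence 4) → 1 H
  atom 10: C, bond orders sum to 4 (valence 4) → 0 H
  atom 11: C, bond orders sum to 3 (valence 4) → 1 H
  atom 12: C, bond orders sum to 4 (valence 4) → 0 H
  atom 13: O, bond orders sum to 2 (valence 2) → 0 H
  atom 14: O, bond orders sum to 2 (valence 2) → 0 H
  atom 15: C, bond orders sum to 1 (valence 4) → 3 H
Totals → C:10, H:5, F:1, N:2, O:2.
In Hill order: C10H5FN2O2.

C10H5FN2O2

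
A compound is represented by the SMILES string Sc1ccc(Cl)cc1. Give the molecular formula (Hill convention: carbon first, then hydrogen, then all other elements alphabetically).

Walk through each heavy atom and fill implicit hydrogens from standard valence (C 4, N 3, O 2, S 2, halogen 1); for lowercase aromatic atoms, an aromatic c carries 1 H when it has two neighbours and 0 H with three, and aromatic n carries 0 H:
  atom 1: S, bond orders sum to 1 (valence 2) → 1 H
  atom 2: aromatic c, 3 neighbours → 0 H
  atom 3: aromatic c, 2 neighbours → 1 H
  atom 4: aromatic c, 2 neighbours → 1 H
  atom 5: aromatic c, 3 neighbours → 0 H
  atom 6: Cl (halogen, monovalent) → 0 H
  atom 7: aromatic c, 2 neighbours → 1 H
  atom 8: aromatic c, 2 neighbours → 1 H
Totals → C:6, H:5, Cl:1, S:1.

C6H5ClS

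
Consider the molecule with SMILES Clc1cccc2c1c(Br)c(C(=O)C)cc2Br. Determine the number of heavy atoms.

Every atom symbol written in the SMILES (organic subset) is one heavy atom; implicit H are not written.
Heavy atoms by element → Br:2, C:12, Cl:1, O:1.
Total: 16.

16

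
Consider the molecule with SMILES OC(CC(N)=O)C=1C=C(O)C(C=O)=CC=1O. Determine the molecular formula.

C10H11NO5

Walk through each heavy atom and fill implicit hydrogens from standard valence (C 4, N 3, O 2, S 2, halogen 1):
  atom 1: O, bond orders sum to 1 (valence 2) → 1 H
  atom 2: C, bond orders sum to 3 (valence 4) → 1 H
  atom 3: C, bond orders sum to 2 (valence 4) → 2 H
  atom 4: C, bond orders sum to 4 (valence 4) → 0 H
  atom 5: N, bond orders sum to 1 (valence 3) → 2 H
  atom 6: O, bond orders sum to 2 (valence 2) → 0 H
  atom 7: C, bond orders sum to 4 (valence 4) → 0 H
  atom 8: C, bond orders sum to 3 (valence 4) → 1 H
  atom 9: C, bond orders sum to 4 (valence 4) → 0 H
  atom 10: O, bond orders sum to 1 (valence 2) → 1 H
  atom 11: C, bond orders sum to 4 (valence 4) → 0 H
  atom 12: C, bond orders sum to 3 (valence 4) → 1 H
  atom 13: O, bond orders sum to 2 (valence 2) → 0 H
  atom 14: C, bond orders sum to 3 (valence 4) → 1 H
  atom 15: C, bond orders sum to 4 (valence 4) → 0 H
  atom 16: O, bond orders sum to 1 (valence 2) → 1 H
Totals → C:10, H:11, N:1, O:5.
In Hill order: C10H11NO5.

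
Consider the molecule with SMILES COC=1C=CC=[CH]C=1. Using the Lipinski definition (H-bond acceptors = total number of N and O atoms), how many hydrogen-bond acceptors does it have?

1

N atoms: 0; O atoms: 1.
Lipinski HBA = 0 + 1 = 1.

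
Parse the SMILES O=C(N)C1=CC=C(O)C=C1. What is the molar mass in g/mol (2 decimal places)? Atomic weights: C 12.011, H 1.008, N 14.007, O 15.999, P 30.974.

137.14 g/mol

First, the molecular formula is C7H7NO2 (counting implicit H from valence).
  C: 7 × 12.011 = 84.077
  H: 7 × 1.008 = 7.056
  N: 1 × 14.007 = 14.007
  O: 2 × 15.999 = 31.998
Sum: 7×12.011 + 7×1.008 + 1×14.007 + 2×15.999 = 137.138 → 137.14 g/mol.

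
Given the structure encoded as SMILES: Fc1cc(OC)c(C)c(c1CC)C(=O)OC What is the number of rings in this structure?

1

In SMILES, each pair of matching ring-closure digits denotes one ring-closing bond; the number of such bonds equals the number of independent rings.
Ring-closure bonds here: 1.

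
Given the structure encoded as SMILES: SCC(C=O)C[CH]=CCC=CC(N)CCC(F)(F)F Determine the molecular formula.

C13H20F3NOS

Walk through each heavy atom and fill implicit hydrogens from standard valence (C 4, N 3, O 2, S 2, halogen 1):
  atom 1: S, bond orders sum to 1 (valence 2) → 1 H
  atom 2: C, bond orders sum to 2 (valence 4) → 2 H
  atom 3: C, bond orders sum to 3 (valence 4) → 1 H
  atom 4: C, bond orders sum to 3 (valence 4) → 1 H
  atom 5: O, bond orders sum to 2 (valence 2) → 0 H
  atom 6: C, bond orders sum to 2 (valence 4) → 2 H
  atom 7: C with explicit H count 1
  atom 8: C, bond orders sum to 3 (valence 4) → 1 H
  atom 9: C, bond orders sum to 2 (valence 4) → 2 H
  atom 10: C, bond orders sum to 3 (valence 4) → 1 H
  atom 11: C, bond orders sum to 3 (valence 4) → 1 H
  atom 12: C, bond orders sum to 3 (valence 4) → 1 H
  atom 13: N, bond orders sum to 1 (valence 3) → 2 H
  atom 14: C, bond orders sum to 2 (valence 4) → 2 H
  atom 15: C, bond orders sum to 2 (valence 4) → 2 H
  atom 16: C, bond orders sum to 4 (valence 4) → 0 H
  atom 17: F (halogen, monovalent) → 0 H
  atom 18: F (halogen, monovalent) → 0 H
  atom 19: F (halogen, monovalent) → 0 H
Totals → C:13, H:20, F:3, N:1, O:1, S:1.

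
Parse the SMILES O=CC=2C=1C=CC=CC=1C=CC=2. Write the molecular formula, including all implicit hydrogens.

C11H8O

Walk through each heavy atom and fill implicit hydrogens from standard valence (C 4, N 3, O 2, S 2, halogen 1):
  atom 1: O, bond orders sum to 2 (valence 2) → 0 H
  atom 2: C, bond orders sum to 3 (valence 4) → 1 H
  atom 3: C, bond orders sum to 4 (valence 4) → 0 H
  atom 4: C, bond orders sum to 4 (valence 4) → 0 H
  atom 5: C, bond orders sum to 3 (valence 4) → 1 H
  atom 6: C, bond orders sum to 3 (valence 4) → 1 H
  atom 7: C, bond orders sum to 3 (valence 4) → 1 H
  atom 8: C, bond orders sum to 3 (valence 4) → 1 H
  atom 9: C, bond orders sum to 4 (valence 4) → 0 H
  atom 10: C, bond orders sum to 3 (valence 4) → 1 H
  atom 11: C, bond orders sum to 3 (valence 4) → 1 H
  atom 12: C, bond orders sum to 3 (valence 4) → 1 H
Totals → C:11, H:8, O:1.
In Hill order: C11H8O.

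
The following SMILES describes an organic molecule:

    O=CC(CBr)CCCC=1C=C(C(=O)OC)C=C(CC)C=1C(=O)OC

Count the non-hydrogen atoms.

Every atom symbol written in the SMILES (organic subset) is one heavy atom; implicit H are not written.
Heavy atoms by element → Br:1, C:18, O:5.
Total: 24.

24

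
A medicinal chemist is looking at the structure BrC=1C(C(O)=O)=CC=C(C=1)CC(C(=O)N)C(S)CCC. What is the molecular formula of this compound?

C14H18BrNO3S

Walk through each heavy atom and fill implicit hydrogens from standard valence (C 4, N 3, O 2, S 2, halogen 1):
  atom 1: Br (halogen, monovalent) → 0 H
  atom 2: C, bond orders sum to 4 (valence 4) → 0 H
  atom 3: C, bond orders sum to 4 (valence 4) → 0 H
  atom 4: C, bond orders sum to 4 (valence 4) → 0 H
  atom 5: O, bond orders sum to 1 (valence 2) → 1 H
  atom 6: O, bond orders sum to 2 (valence 2) → 0 H
  atom 7: C, bond orders sum to 3 (valence 4) → 1 H
  atom 8: C, bond orders sum to 3 (valence 4) → 1 H
  atom 9: C, bond orders sum to 4 (valence 4) → 0 H
  atom 10: C, bond orders sum to 3 (valence 4) → 1 H
  atom 11: C, bond orders sum to 2 (valence 4) → 2 H
  atom 12: C, bond orders sum to 3 (valence 4) → 1 H
  atom 13: C, bond orders sum to 4 (valence 4) → 0 H
  atom 14: O, bond orders sum to 2 (valence 2) → 0 H
  atom 15: N, bond orders sum to 1 (valence 3) → 2 H
  atom 16: C, bond orders sum to 3 (valence 4) → 1 H
  atom 17: S, bond orders sum to 1 (valence 2) → 1 H
  atom 18: C, bond orders sum to 2 (valence 4) → 2 H
  atom 19: C, bond orders sum to 2 (valence 4) → 2 H
  atom 20: C, bond orders sum to 1 (valence 4) → 3 H
Totals → C:14, H:18, Br:1, N:1, O:3, S:1.
In Hill order: C14H18BrNO3S.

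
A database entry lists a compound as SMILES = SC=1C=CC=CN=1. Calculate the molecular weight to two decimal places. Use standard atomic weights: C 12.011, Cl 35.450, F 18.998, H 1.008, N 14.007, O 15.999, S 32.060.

First, the molecular formula is C5H5NS (counting implicit H from valence).
  C: 5 × 12.011 = 60.055
  H: 5 × 1.008 = 5.040
  N: 1 × 14.007 = 14.007
  S: 1 × 32.060 = 32.060
Sum: 5×12.011 + 5×1.008 + 1×14.007 + 1×32.060 = 111.162 → 111.16 g/mol.

111.16 g/mol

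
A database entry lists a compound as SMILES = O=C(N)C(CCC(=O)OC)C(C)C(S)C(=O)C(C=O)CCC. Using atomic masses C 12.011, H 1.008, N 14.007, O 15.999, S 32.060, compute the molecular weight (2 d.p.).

First, the molecular formula is C15H25NO5S (counting implicit H from valence).
  C: 15 × 12.011 = 180.165
  H: 25 × 1.008 = 25.200
  N: 1 × 14.007 = 14.007
  O: 5 × 15.999 = 79.995
  S: 1 × 32.060 = 32.060
Sum: 15×12.011 + 25×1.008 + 1×14.007 + 5×15.999 + 1×32.060 = 331.427 → 331.43 g/mol.

331.43 g/mol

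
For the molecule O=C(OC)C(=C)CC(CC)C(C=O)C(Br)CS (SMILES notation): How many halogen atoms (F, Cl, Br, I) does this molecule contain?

Halogen atoms appear at heavy-atom position 15 (1×Br).
Other groups present: 1 aldehyde, 1 alkene, 1 ester, 1 thiol.
Halogen count: 1.

1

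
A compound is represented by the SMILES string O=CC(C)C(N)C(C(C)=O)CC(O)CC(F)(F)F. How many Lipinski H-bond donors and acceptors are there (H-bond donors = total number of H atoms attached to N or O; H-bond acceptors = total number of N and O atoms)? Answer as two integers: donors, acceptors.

Donors: find every N or O and count the H atoms it carries.
  atom 1 (O): bond orders sum to 2 → 0 H
  atom 6 (N): bond orders sum to 1 → 2 H
  atom 10 (O): bond orders sum to 2 → 0 H
  atom 13 (O): bond orders sum to 1 → 1 H
Lipinski HBD = 3.
Acceptors: N atoms = 1, O atoms = 3 → HBA = 4.

3, 4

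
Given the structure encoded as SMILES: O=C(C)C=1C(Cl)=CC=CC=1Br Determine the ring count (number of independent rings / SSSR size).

In SMILES, each pair of matching ring-closure digits denotes one ring-closing bond; the number of such bonds equals the number of independent rings.
Ring-closure bonds here: 1.

1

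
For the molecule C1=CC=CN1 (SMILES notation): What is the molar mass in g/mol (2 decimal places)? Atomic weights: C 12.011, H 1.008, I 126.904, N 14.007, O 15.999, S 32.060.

First, the molecular formula is C4H5N (counting implicit H from valence).
  C: 4 × 12.011 = 48.044
  H: 5 × 1.008 = 5.040
  N: 1 × 14.007 = 14.007
Sum: 4×12.011 + 5×1.008 + 1×14.007 = 67.091 → 67.09 g/mol.

67.09 g/mol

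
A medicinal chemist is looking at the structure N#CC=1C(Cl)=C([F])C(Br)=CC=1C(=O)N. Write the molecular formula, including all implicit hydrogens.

C8H3BrClFN2O

Walk through each heavy atom and fill implicit hydrogens from standard valence (C 4, N 3, O 2, S 2, halogen 1):
  atom 1: N, bond orders sum to 3 (valence 3) → 0 H
  atom 2: C, bond orders sum to 4 (valence 4) → 0 H
  atom 3: C, bond orders sum to 4 (valence 4) → 0 H
  atom 4: C, bond orders sum to 4 (valence 4) → 0 H
  atom 5: Cl (halogen, monovalent) → 0 H
  atom 6: C, bond orders sum to 4 (valence 4) → 0 H
  atom 7: F with explicit H count 0
  atom 8: C, bond orders sum to 4 (valence 4) → 0 H
  atom 9: Br (halogen, monovalent) → 0 H
  atom 10: C, bond orders sum to 3 (valence 4) → 1 H
  atom 11: C, bond orders sum to 4 (valence 4) → 0 H
  atom 12: C, bond orders sum to 4 (valence 4) → 0 H
  atom 13: O, bond orders sum to 2 (valence 2) → 0 H
  atom 14: N, bond orders sum to 1 (valence 3) → 2 H
Totals → C:8, H:3, Br:1, Cl:1, F:1, N:2, O:1.
In Hill order: C8H3BrClFN2O.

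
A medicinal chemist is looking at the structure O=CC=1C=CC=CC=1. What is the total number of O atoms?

Scan the SMILES for O atoms (remember two-letter symbols like Cl and Br are single atoms).
Oxygen count: 1.

1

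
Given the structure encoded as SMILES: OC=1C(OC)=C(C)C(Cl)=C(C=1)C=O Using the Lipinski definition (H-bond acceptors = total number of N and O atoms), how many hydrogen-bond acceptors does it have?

3

N atoms: 0; O atoms: 3.
Lipinski HBA = 0 + 3 = 3.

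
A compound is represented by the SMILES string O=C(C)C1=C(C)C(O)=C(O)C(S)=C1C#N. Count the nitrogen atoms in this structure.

Scan the SMILES for N atoms (remember two-letter symbols like Cl and Br are single atoms).
Nitrogen count: 1.

1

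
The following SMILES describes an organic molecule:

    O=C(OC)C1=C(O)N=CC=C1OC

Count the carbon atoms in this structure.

Count every carbon token in the SMILES (each C, including those in ring-closure positions and inside branches).
Carbon count: 8.

8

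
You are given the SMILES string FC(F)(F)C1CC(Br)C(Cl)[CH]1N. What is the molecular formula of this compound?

C6H8BrClF3N

Walk through each heavy atom and fill implicit hydrogens from standard valence (C 4, N 3, O 2, S 2, halogen 1):
  atom 1: F (halogen, monovalent) → 0 H
  atom 2: C, bond orders sum to 4 (valence 4) → 0 H
  atom 3: F (halogen, monovalent) → 0 H
  atom 4: F (halogen, monovalent) → 0 H
  atom 5: C, bond orders sum to 3 (valence 4) → 1 H
  atom 6: C, bond orders sum to 2 (valence 4) → 2 H
  atom 7: C, bond orders sum to 3 (valence 4) → 1 H
  atom 8: Br (halogen, monovalent) → 0 H
  atom 9: C, bond orders sum to 3 (valence 4) → 1 H
  atom 10: Cl (halogen, monovalent) → 0 H
  atom 11: C with explicit H count 1
  atom 12: N, bond orders sum to 1 (valence 3) → 2 H
Totals → C:6, H:8, Br:1, Cl:1, F:3, N:1.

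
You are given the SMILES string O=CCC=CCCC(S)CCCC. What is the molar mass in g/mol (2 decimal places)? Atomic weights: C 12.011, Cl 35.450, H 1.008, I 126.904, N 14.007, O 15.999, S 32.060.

First, the molecular formula is C11H20OS (counting implicit H from valence).
  C: 11 × 12.011 = 132.121
  H: 20 × 1.008 = 20.160
  O: 1 × 15.999 = 15.999
  S: 1 × 32.060 = 32.060
Sum: 11×12.011 + 20×1.008 + 1×15.999 + 1×32.060 = 200.340 → 200.34 g/mol.

200.34 g/mol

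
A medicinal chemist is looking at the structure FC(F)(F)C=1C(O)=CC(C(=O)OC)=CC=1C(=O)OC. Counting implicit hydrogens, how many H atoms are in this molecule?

9

Walk through each heavy atom and fill implicit hydrogens from standard valence (C 4, N 3, O 2, S 2, halogen 1):
  atom 1: F (halogen, monovalent) → 0 H
  atom 2: C, bond orders sum to 4 (valence 4) → 0 H
  atom 3: F (halogen, monovalent) → 0 H
  atom 4: F (halogen, monovalent) → 0 H
  atom 5: C, bond orders sum to 4 (valence 4) → 0 H
  atom 6: C, bond orders sum to 4 (valence 4) → 0 H
  atom 7: O, bond orders sum to 1 (valence 2) → 1 H
  atom 8: C, bond orders sum to 3 (valence 4) → 1 H
  atom 9: C, bond orders sum to 4 (valence 4) → 0 H
  atom 10: C, bond orders sum to 4 (valence 4) → 0 H
  atom 11: O, bond orders sum to 2 (valence 2) → 0 H
  atom 12: O, bond orders sum to 2 (valence 2) → 0 H
  atom 13: C, bond orders sum to 1 (valence 4) → 3 H
  atom 14: C, bond orders sum to 3 (valence 4) → 1 H
  atom 15: C, bond orders sum to 4 (valence 4) → 0 H
  atom 16: C, bond orders sum to 4 (valence 4) → 0 H
  atom 17: O, bond orders sum to 2 (valence 2) → 0 H
  atom 18: O, bond orders sum to 2 (valence 2) → 0 H
  atom 19: C, bond orders sum to 1 (valence 4) → 3 H
Total hydrogens: 9.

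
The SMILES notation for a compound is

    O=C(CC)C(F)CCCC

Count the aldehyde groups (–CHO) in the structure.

0

Scan the SMILES for the aldehyde motif — none present.
Groups that are present: 1 ketone.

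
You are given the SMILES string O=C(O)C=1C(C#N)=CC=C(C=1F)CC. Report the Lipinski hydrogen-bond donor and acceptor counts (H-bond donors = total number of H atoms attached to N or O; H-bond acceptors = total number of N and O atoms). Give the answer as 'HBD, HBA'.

Donors: find every N or O and count the H atoms it carries.
  atom 1 (O): bond orders sum to 2 → 0 H
  atom 3 (O): bond orders sum to 1 → 1 H
  atom 7 (N): bond orders sum to 3 → 0 H
Lipinski HBD = 1.
Acceptors: N atoms = 1, O atoms = 2 → HBA = 3.

1, 3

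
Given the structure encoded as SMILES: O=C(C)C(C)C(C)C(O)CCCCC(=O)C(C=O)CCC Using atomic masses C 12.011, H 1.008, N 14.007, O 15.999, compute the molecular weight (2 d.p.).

First, the molecular formula is C17H30O4 (counting implicit H from valence).
  C: 17 × 12.011 = 204.187
  H: 30 × 1.008 = 30.240
  O: 4 × 15.999 = 63.996
Sum: 17×12.011 + 30×1.008 + 4×15.999 = 298.423 → 298.42 g/mol.

298.42 g/mol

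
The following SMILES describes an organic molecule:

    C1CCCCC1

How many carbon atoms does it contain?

6

Count every carbon token in the SMILES (each C, including those in ring-closure positions and inside branches).
Carbon count: 6.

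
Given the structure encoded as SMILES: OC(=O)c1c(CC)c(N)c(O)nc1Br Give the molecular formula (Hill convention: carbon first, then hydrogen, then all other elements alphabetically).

C8H9BrN2O3

Walk through each heavy atom and fill implicit hydrogens from standard valence (C 4, N 3, O 2, S 2, halogen 1); for lowercase aromatic atoms, an aromatic c carries 1 H when it has two neighbours and 0 H with three, and aromatic n carries 0 H:
  atom 1: O, bond orders sum to 1 (valence 2) → 1 H
  atom 2: C, bond orders sum to 4 (valence 4) → 0 H
  atom 3: O, bond orders sum to 2 (valence 2) → 0 H
  atom 4: aromatic c, 3 neighbours → 0 H
  atom 5: aromatic c, 3 neighbours → 0 H
  atom 6: C, bond orders sum to 2 (valence 4) → 2 H
  atom 7: C, bond orders sum to 1 (valence 4) → 3 H
  atom 8: aromatic c, 3 neighbours → 0 H
  atom 9: N, bond orders sum to 1 (valence 3) → 2 H
  atom 10: aromatic c, 3 neighbours → 0 H
  atom 11: O, bond orders sum to 1 (valence 2) → 1 H
  atom 12: aromatic n, 2 neighbours → 0 H
  atom 13: aromatic c, 3 neighbours → 0 H
  atom 14: Br (halogen, monovalent) → 0 H
Totals → C:8, H:9, Br:1, N:2, O:3.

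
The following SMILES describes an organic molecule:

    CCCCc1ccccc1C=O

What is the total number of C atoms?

11

Count every carbon token in the SMILES (each C, including those in ring-closure positions and inside branches).
Carbon count: 11.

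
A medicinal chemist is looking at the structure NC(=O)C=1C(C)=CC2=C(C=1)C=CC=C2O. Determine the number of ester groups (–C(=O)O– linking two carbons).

0

Scan the SMILES for the ester motif — none present.
Groups that are present: 1 amide, 1 hydroxyl.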